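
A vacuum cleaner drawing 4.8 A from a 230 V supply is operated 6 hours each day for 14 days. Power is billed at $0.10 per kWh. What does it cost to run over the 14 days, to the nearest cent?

Power = 4.8 A × 230 V = 1104 W = 1.104 kW
Runtime = 6 h/day × 14 days = 84 h
Energy = 1.104 kW × 84 h = 92.736 kWh
Cost = 92.736 kWh × $0.10/kWh = $9.27

$9.27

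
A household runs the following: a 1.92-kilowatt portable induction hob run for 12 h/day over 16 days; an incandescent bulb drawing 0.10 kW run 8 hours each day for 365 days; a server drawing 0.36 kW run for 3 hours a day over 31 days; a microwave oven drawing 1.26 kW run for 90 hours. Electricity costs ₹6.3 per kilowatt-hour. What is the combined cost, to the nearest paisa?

portable induction hob: Runtime = 12 h/day × 16 days = 192 h
portable induction hob: 1.92 kW × 192 h = 368.64 kWh
incandescent bulb: Runtime = 8 h/day × 365 days = 2920 h
incandescent bulb: 0.1 kW × 2920 h = 292 kWh
server: Runtime = 3 h/day × 31 days = 93 h
server: 0.36 kW × 93 h = 33.48 kWh
microwave oven: 1.26 kW × 90 h = 113.4 kWh
Total energy = 807.52 kWh
Cost = 807.52 × ₹6.3 = ₹5087.38

₹5087.38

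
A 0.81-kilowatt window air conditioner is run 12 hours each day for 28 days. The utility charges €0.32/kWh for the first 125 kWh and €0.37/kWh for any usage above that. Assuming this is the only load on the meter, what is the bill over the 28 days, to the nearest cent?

Runtime = 12 h/day × 28 days = 336 h
Energy = 0.81 kW × 336 h = 272.16 kWh
Tier 1 (0–125 kWh): 125 × €0.32 = €40
Above 125 kWh: 147.16 × €0.37 = €54.4492
Bill = €94.45

€94.45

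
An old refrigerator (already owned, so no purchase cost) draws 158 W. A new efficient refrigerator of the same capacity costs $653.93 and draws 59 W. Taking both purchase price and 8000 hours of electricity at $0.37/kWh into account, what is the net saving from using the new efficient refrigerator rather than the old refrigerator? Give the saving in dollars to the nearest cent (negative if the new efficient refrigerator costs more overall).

old refrigerator: $0.00 + (158/1000) kW × 8000 h × $0.37 = $0.00 + $467.68 = $467.68
new efficient refrigerator: $653.93 + (59/1000) kW × 8000 h × $0.37 = $653.93 + $174.64 = $828.57
Saving = $467.68 − $828.57 = −$360.89

-$360.89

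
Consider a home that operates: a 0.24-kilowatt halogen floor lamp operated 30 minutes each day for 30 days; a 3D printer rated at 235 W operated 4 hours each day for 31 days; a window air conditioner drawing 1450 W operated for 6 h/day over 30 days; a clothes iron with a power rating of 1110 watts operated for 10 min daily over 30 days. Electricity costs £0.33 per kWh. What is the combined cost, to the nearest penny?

£98.77

halogen floor lamp: Runtime = 30 min × 30 = 900 min = 15 h
halogen floor lamp: 0.24 kW × 15 h = 3.6 kWh
3D printer: Runtime = 4 h/day × 31 days = 124 h
3D printer: 0.235 kW × 124 h = 29.14 kWh
window air conditioner: Runtime = 6 h/day × 30 days = 180 h
window air conditioner: 1.45 kW × 180 h = 261 kWh
clothes iron: Runtime = 10 min × 30 = 300 min = 5 h
clothes iron: 1.11 kW × 5 h = 5.55 kWh
Total energy = 299.29 kWh
Cost = 299.29 × £0.33 = £98.77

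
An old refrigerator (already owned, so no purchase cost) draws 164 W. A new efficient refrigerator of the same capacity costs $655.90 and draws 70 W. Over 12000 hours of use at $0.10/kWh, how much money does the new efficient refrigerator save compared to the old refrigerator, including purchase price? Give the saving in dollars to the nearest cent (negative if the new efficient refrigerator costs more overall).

old refrigerator: $0.00 + (164/1000) kW × 12000 h × $0.10 = $0.00 + $196.8 = $196.8
new efficient refrigerator: $655.90 + (70/1000) kW × 12000 h × $0.10 = $655.90 + $84 = $739.9
Saving = $196.8 − $739.9 = −$543.1

-$543.10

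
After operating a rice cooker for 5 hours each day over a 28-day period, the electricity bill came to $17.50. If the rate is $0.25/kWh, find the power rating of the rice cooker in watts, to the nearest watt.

500 W

Energy = $17.50 ÷ $0.25/kWh = 70 kWh
Runtime = 5 h/day × 28 days = 140 h
Power = 70 kWh ÷ 140 h = 0.5 kW = 500 W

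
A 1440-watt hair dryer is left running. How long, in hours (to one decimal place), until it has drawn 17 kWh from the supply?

11.8 h

Hours = 17 kWh ÷ 1.44 kW = 11.8 h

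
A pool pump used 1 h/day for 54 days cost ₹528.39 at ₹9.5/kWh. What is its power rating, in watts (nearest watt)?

1030 W

Energy = ₹528.39 ÷ ₹9.5/kWh = 55.62 kWh
Runtime = 1 h/day × 54 days = 54 h
Power = 55.62 kWh ÷ 54 h = 1.03 kW = 1030 W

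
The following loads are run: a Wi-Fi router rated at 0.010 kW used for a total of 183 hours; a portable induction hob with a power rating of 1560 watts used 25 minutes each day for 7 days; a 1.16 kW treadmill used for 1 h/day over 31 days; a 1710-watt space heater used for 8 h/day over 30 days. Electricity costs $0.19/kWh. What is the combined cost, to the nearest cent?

Wi-Fi router: 0.01 kW × 183 h = 1.83 kWh
portable induction hob: Runtime = 25 min × 7 = 175 min = 2.916666… h
portable induction hob: 1.56 kW × 2.916666… h = 4.55 kWh
treadmill: Runtime = 1 h/day × 31 days = 31 h
treadmill: 1.16 kW × 31 h = 35.96 kWh
space heater: Runtime = 8 h/day × 30 days = 240 h
space heater: 1.71 kW × 240 h = 410.4 kWh
Total energy = 452.74 kWh
Cost = 452.74 × $0.19 = $86.02

$86.02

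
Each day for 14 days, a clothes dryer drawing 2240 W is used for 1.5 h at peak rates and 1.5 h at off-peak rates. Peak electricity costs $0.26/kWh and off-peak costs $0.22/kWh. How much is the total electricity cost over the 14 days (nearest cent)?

Peak energy = 2.24 kW × 1.5 h × 14 = 47.04 kWh
Off-peak energy = 2.24 kW × 1.5 h × 14 = 47.04 kWh
Cost = 47.04 × $0.26 + 47.04 × $0.22 = $12.2304 + $10.3488 = $22.58

$22.58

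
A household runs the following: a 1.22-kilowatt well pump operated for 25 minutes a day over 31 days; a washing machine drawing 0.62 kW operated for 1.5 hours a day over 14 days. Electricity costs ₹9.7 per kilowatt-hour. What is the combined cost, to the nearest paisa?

well pump: Runtime = 25 min × 31 = 775 min = 12.916666… h
well pump: 1.22 kW × 12.916666… h = 15.758333… kWh
washing machine: Runtime = 1.5 h/day × 14 days = 21 h
washing machine: 0.62 kW × 21 h = 13.02 kWh
Total energy = 28.778333… kWh
Cost = 28.778333… × ₹9.7 = ₹279.15

₹279.15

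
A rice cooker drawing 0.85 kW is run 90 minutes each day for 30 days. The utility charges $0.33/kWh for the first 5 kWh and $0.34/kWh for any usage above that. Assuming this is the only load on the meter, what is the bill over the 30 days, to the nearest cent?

$12.96

Runtime = 90 min × 30 = 2700 min = 45 h
Energy = 0.85 kW × 45 h = 38.25 kWh
Tier 1 (0–5 kWh): 5 × $0.33 = $1.65
Above 5 kWh: 33.25 × $0.34 = $11.305
Bill = $12.96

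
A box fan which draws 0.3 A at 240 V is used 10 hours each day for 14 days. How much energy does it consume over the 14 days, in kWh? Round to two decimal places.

10.08 kWh

Power = 0.3 A × 240 V = 72 W = 0.072 kW
Runtime = 10 h/day × 14 days = 140 h
Energy = 0.072 kW × 140 h = 10.08 kWh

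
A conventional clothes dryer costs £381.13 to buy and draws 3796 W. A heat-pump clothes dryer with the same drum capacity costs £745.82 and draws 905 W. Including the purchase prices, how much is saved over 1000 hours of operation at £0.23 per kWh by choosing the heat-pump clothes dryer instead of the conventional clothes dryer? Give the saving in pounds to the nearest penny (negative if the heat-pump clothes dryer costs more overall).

conventional clothes dryer: £381.13 + (3796/1000) kW × 1000 h × £0.23 = £381.13 + £873.08 = £1254.21
heat-pump clothes dryer: £745.82 + (905/1000) kW × 1000 h × £0.23 = £745.82 + £208.15 = £953.97
Saving = £1254.21 − £953.97 = £300.24

£300.24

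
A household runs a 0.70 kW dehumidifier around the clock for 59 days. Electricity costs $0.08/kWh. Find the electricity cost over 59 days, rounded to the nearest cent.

$79.30

Runtime = 24 h × 59 = 1416 h
Energy = 0.7 kW × 1416 h = 991.2 kWh
Cost = 991.2 kWh × $0.08/kWh = $79.30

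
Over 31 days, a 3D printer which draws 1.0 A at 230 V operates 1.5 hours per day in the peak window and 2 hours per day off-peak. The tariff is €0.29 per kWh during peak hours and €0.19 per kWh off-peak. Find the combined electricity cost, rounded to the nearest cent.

€5.81

Power = 1.0 A × 230 V = 230 W = 0.23 kW
Peak energy = 0.23 kW × 1.5 h × 31 = 10.695 kWh
Off-peak energy = 0.23 kW × 2 h × 31 = 14.26 kWh
Cost = 10.695 × €0.29 + 14.26 × €0.19 = €3.10155 + €2.7094 = €5.81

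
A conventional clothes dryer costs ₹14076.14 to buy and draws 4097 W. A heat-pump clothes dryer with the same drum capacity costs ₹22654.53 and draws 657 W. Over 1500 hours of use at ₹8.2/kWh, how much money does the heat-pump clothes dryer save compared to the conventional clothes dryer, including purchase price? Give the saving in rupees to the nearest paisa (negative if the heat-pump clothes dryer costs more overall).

₹33733.61

conventional clothes dryer: ₹14076.14 + (4097/1000) kW × 1500 h × ₹8.2 = ₹14076.14 + ₹50393.1 = ₹64469.24
heat-pump clothes dryer: ₹22654.53 + (657/1000) kW × 1500 h × ₹8.2 = ₹22654.53 + ₹8081.1 = ₹30735.63
Saving = ₹64469.24 − ₹30735.63 = ₹33733.61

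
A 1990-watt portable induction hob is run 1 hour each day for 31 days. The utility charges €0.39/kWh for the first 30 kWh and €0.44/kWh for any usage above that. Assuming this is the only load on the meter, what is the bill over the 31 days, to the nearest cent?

Runtime = 1 h/day × 31 days = 31 h
Energy = 1.99 kW × 31 h = 61.69 kWh
Tier 1 (0–30 kWh): 30 × €0.39 = €11.7
Above 30 kWh: 31.69 × €0.44 = €13.9436
Bill = €25.64

€25.64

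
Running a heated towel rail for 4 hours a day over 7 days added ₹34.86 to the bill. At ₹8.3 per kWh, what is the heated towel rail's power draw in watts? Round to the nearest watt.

Energy = ₹34.86 ÷ ₹8.3/kWh = 4.2 kWh
Runtime = 4 h/day × 7 days = 28 h
Power = 4.2 kWh ÷ 28 h = 0.15 kW = 150 W

150 W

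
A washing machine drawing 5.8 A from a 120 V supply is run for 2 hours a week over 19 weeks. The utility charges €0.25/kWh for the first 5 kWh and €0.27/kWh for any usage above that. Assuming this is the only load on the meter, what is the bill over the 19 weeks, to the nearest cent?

Power = 5.8 A × 120 V = 696 W = 0.696 kW
Runtime = 2 h/week × 19 weeks = 38 h
Energy = 0.696 kW × 38 h = 26.448 kWh
Tier 1 (0–5 kWh): 5 × €0.25 = €1.25
Above 5 kWh: 21.448 × €0.27 = €5.79096
Bill = €7.04

€7.04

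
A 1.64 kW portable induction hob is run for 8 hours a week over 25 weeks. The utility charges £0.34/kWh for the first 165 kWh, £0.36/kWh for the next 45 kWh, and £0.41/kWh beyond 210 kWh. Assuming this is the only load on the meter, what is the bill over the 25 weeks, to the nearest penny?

Runtime = 8 h/week × 25 weeks = 200 h
Energy = 1.64 kW × 200 h = 328 kWh
Tier 1 (0–165 kWh): 165 × £0.34 = £56.1
Tier 2 (165–210 kWh): 45 × £0.36 = £16.2
Above 210 kWh: 118 × £0.41 = £48.38
Bill = £120.68

£120.68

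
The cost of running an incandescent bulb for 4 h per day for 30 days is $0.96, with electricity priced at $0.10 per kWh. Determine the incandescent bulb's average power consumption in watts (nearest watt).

Energy = $0.96 ÷ $0.10/kWh = 9.6 kWh
Runtime = 4 h/day × 30 days = 120 h
Power = 9.6 kWh ÷ 120 h = 0.08 kW = 80 W

80 W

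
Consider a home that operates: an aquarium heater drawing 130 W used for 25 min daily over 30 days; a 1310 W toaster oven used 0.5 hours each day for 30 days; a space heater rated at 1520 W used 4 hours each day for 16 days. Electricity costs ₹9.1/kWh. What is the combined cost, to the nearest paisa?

₹1078.85

aquarium heater: Runtime = 25 min × 30 = 750 min = 12.5 h
aquarium heater: 0.13 kW × 12.5 h = 1.625 kWh
toaster oven: Runtime = 0.5 h/day × 30 days = 15 h
toaster oven: 1.31 kW × 15 h = 19.65 kWh
space heater: Runtime = 4 h/day × 16 days = 64 h
space heater: 1.52 kW × 64 h = 97.28 kWh
Total energy = 118.555 kWh
Cost = 118.555 × ₹9.1 = ₹1078.85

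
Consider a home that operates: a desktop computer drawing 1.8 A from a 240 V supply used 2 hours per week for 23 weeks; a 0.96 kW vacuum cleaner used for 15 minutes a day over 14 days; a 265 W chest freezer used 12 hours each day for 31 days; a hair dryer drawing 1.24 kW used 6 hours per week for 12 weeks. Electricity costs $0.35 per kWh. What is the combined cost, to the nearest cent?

$73.88

desktop computer: Power = 1.8 A × 240 V = 432 W = 0.432 kW
desktop computer: Runtime = 2 h/week × 23 weeks = 46 h
desktop computer: 0.432 kW × 46 h = 19.872 kWh
vacuum cleaner: Runtime = 15 min × 14 = 210 min = 3.5 h
vacuum cleaner: 0.96 kW × 3.5 h = 3.36 kWh
chest freezer: Runtime = 12 h/day × 31 days = 372 h
chest freezer: 0.265 kW × 372 h = 98.58 kWh
hair dryer: Runtime = 6 h/week × 12 weeks = 72 h
hair dryer: 1.24 kW × 72 h = 89.28 kWh
Total energy = 211.092 kWh
Cost = 211.092 × $0.35 = $73.88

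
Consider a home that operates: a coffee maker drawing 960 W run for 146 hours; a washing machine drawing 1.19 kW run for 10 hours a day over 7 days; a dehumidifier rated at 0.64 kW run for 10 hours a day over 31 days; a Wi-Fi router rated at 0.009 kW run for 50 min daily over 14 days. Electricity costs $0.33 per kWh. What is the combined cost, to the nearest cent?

coffee maker: 0.96 kW × 146 h = 140.16 kWh
washing machine: Runtime = 10 h/day × 7 days = 70 h
washing machine: 1.19 kW × 70 h = 83.3 kWh
dehumidifier: Runtime = 10 h/day × 31 days = 310 h
dehumidifier: 0.64 kW × 310 h = 198.4 kWh
Wi-Fi router: Runtime = 50 min × 14 = 700 min = 11.666666… h
Wi-Fi router: 0.009 kW × 11.666666… h = 0.105 kWh
Total energy = 421.965 kWh
Cost = 421.965 × $0.33 = $139.25

$139.25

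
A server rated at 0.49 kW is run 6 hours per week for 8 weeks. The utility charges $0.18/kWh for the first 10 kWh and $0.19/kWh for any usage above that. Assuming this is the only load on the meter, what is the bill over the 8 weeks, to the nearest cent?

Runtime = 6 h/week × 8 weeks = 48 h
Energy = 0.49 kW × 48 h = 23.52 kWh
Tier 1 (0–10 kWh): 10 × $0.18 = $1.8
Above 10 kWh: 13.52 × $0.19 = $2.5688
Bill = $4.37

$4.37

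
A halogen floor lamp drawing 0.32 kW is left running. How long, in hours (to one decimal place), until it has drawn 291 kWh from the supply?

909.4 h

Hours = 291 kWh ÷ 0.32 kW = 909.4 h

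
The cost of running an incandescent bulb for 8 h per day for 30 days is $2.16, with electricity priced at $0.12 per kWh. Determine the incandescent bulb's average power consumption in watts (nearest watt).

75 W

Energy = $2.16 ÷ $0.12/kWh = 18 kWh
Runtime = 8 h/day × 30 days = 240 h
Power = 18 kWh ÷ 240 h = 0.075 kW = 75 W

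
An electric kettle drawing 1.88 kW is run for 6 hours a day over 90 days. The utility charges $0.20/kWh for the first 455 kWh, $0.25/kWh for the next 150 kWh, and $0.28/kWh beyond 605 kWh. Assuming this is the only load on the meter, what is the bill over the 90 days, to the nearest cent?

Runtime = 6 h/day × 90 days = 540 h
Energy = 1.88 kW × 540 h = 1015.2 kWh
Tier 1 (0–455 kWh): 455 × $0.20 = $91
Tier 2 (455–605 kWh): 150 × $0.25 = $37.5
Above 605 kWh: 410.2 × $0.28 = $114.856
Bill = $243.36

$243.36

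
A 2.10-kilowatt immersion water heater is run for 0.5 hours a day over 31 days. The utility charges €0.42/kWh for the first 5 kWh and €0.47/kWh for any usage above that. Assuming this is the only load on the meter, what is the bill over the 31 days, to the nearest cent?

€15.05

Runtime = 0.5 h/day × 31 days = 15.5 h
Energy = 2.1 kW × 15.5 h = 32.55 kWh
Tier 1 (0–5 kWh): 5 × €0.42 = €2.1
Above 5 kWh: 27.55 × €0.47 = €12.9485
Bill = €15.05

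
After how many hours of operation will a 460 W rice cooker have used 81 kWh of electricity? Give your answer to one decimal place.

Hours = 81 kWh ÷ 0.46 kW = 176.1 h

176.1 h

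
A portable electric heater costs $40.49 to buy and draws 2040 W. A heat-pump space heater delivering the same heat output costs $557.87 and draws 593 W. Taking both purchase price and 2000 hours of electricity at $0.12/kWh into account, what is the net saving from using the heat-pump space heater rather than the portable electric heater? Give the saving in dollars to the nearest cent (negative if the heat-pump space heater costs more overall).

-$170.10

portable electric heater: $40.49 + (2040/1000) kW × 2000 h × $0.12 = $40.49 + $489.6 = $530.09
heat-pump space heater: $557.87 + (593/1000) kW × 2000 h × $0.12 = $557.87 + $142.32 = $700.19
Saving = $530.09 − $700.19 = −$170.1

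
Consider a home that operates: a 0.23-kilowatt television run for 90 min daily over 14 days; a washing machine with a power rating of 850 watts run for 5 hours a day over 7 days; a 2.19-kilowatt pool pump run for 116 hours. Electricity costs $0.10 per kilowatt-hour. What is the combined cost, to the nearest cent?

$28.86

television: Runtime = 90 min × 14 = 1260 min = 21 h
television: 0.23 kW × 21 h = 4.83 kWh
washing machine: Runtime = 5 h/day × 7 days = 35 h
washing machine: 0.85 kW × 35 h = 29.75 kWh
pool pump: 2.19 kW × 116 h = 254.04 kWh
Total energy = 288.62 kWh
Cost = 288.62 × $0.10 = $28.86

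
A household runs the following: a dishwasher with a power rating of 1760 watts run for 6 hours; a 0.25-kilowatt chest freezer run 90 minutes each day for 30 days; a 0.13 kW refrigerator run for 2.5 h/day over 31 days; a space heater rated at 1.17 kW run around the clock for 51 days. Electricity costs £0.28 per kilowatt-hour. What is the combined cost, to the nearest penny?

£409.91

dishwasher: 1.76 kW × 6 h = 10.56 kWh
chest freezer: Runtime = 90 min × 30 = 2700 min = 45 h
chest freezer: 0.25 kW × 45 h = 11.25 kWh
refrigerator: Runtime = 2.5 h/day × 31 days = 77.5 h
refrigerator: 0.13 kW × 77.5 h = 10.075 kWh
space heater: Runtime = 24 h × 51 = 1224 h
space heater: 1.17 kW × 1224 h = 1432.08 kWh
Total energy = 1463.965 kWh
Cost = 1463.965 × £0.28 = £409.91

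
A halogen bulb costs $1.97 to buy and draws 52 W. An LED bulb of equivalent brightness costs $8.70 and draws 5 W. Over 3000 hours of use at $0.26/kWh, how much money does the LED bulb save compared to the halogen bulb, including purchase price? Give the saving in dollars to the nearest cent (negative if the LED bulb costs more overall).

halogen bulb: $1.97 + (52/1000) kW × 3000 h × $0.26 = $1.97 + $40.56 = $42.53
LED bulb: $8.70 + (5/1000) kW × 3000 h × $0.26 = $8.70 + $3.9 = $12.6
Saving = $42.53 − $12.6 = $29.93

$29.93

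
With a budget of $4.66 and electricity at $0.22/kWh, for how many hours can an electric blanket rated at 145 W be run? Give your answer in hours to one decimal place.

146.1 h

Energy available = $4.66 ÷ $0.22/kWh = 21.1818 kWh
Hours = 21.1818 kWh ÷ 0.145 kW = 146.1 h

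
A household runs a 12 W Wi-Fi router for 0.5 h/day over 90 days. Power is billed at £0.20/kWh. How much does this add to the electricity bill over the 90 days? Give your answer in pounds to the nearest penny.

£0.11

Runtime = 0.5 h/day × 90 days = 45 h
Energy = 0.012 kW × 45 h = 0.54 kWh
Cost = 0.54 kWh × £0.20/kWh = £0.11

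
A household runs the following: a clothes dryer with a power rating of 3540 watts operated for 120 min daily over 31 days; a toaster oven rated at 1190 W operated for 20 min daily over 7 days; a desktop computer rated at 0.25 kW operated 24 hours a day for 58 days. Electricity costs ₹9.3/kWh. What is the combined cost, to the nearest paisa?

₹5303.39

clothes dryer: Runtime = 120 min × 31 = 3720 min = 62 h
clothes dryer: 3.54 kW × 62 h = 219.48 kWh
toaster oven: Runtime = 20 min × 7 = 140 min = 2.333333… h
toaster oven: 1.19 kW × 2.333333… h = 2.776666… kWh
desktop computer: Runtime = 24 h × 58 = 1392 h
desktop computer: 0.25 kW × 1392 h = 348 kWh
Total energy = 570.256666… kWh
Cost = 570.256666… × ₹9.3 = ₹5303.39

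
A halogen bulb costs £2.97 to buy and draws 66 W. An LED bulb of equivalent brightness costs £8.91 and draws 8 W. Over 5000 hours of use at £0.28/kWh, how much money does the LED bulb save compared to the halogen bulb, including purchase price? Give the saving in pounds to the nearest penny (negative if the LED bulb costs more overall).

£75.26

halogen bulb: £2.97 + (66/1000) kW × 5000 h × £0.28 = £2.97 + £92.4 = £95.37
LED bulb: £8.91 + (8/1000) kW × 5000 h × £0.28 = £8.91 + £11.2 = £20.11
Saving = £95.37 − £20.11 = £75.26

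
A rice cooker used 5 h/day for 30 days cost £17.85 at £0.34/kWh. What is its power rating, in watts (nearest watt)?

Energy = £17.85 ÷ £0.34/kWh = 52.5 kWh
Runtime = 5 h/day × 30 days = 150 h
Power = 52.5 kWh ÷ 150 h = 0.35 kW = 350 W

350 W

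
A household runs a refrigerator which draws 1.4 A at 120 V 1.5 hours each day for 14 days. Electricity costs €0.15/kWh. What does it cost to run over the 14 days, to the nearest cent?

Power = 1.4 A × 120 V = 168 W = 0.168 kW
Runtime = 1.5 h/day × 14 days = 21 h
Energy = 0.168 kW × 21 h = 3.528 kWh
Cost = 3.528 kWh × €0.15/kWh = €0.53

€0.53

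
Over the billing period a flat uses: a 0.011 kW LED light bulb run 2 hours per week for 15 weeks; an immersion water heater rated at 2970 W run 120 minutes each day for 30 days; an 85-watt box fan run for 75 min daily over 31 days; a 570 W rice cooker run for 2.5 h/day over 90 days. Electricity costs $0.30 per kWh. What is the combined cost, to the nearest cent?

LED light bulb: Runtime = 2 h/week × 15 weeks = 30 h
LED light bulb: 0.011 kW × 30 h = 0.33 kWh
immersion water heater: Runtime = 120 min × 30 = 3600 min = 60 h
immersion water heater: 2.97 kW × 60 h = 178.2 kWh
box fan: Runtime = 75 min × 31 = 2325 min = 38.75 h
box fan: 0.085 kW × 38.75 h = 3.29375 kWh
rice cooker: Runtime = 2.5 h/day × 90 days = 225 h
rice cooker: 0.57 kW × 225 h = 128.25 kWh
Total energy = 310.07375 kWh
Cost = 310.07375 × $0.30 = $93.02

$93.02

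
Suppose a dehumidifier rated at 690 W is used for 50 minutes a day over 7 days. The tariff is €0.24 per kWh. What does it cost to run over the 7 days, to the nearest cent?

€0.97

Runtime = 50 min × 7 = 350 min = 5.833333… h
Energy = 0.69 kW × 5.833333… h = 4.025 kWh
Cost = 4.025 kWh × €0.24/kWh = €0.97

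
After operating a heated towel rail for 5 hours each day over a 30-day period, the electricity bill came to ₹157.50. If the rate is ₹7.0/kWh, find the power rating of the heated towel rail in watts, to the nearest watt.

Energy = ₹157.50 ÷ ₹7.0/kWh = 22.5 kWh
Runtime = 5 h/day × 30 days = 150 h
Power = 22.5 kWh ÷ 150 h = 0.15 kW = 150 W

150 W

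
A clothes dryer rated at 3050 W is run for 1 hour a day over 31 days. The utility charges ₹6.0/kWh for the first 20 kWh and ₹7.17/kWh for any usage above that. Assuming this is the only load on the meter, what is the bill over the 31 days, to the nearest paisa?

Runtime = 1 h/day × 31 days = 31 h
Energy = 3.05 kW × 31 h = 94.55 kWh
Tier 1 (0–20 kWh): 20 × ₹6.0 = ₹120
Above 20 kWh: 74.55 × ₹7.17 = ₹534.5235
Bill = ₹654.52

₹654.52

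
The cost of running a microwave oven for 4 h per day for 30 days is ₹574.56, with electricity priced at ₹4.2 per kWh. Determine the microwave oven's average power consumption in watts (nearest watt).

Energy = ₹574.56 ÷ ₹4.2/kWh = 136.8 kWh
Runtime = 4 h/day × 30 days = 120 h
Power = 136.8 kWh ÷ 120 h = 1.14 kW = 1140 W

1140 W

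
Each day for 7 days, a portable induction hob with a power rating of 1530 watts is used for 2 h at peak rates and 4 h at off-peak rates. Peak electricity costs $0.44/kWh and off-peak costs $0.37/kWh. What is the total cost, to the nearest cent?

Peak energy = 1.53 kW × 2 h × 7 = 21.42 kWh
Off-peak energy = 1.53 kW × 4 h × 7 = 42.84 kWh
Cost = 21.42 × $0.44 + 42.84 × $0.37 = $9.4248 + $15.8508 = $25.28

$25.28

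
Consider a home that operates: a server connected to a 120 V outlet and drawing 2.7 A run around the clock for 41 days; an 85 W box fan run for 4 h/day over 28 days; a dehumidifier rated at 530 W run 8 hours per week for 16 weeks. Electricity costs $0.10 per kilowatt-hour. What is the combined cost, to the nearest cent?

server: Power = 2.7 A × 120 V = 324 W = 0.324 kW
server: Runtime = 24 h × 41 = 984 h
server: 0.324 kW × 984 h = 318.816 kWh
box fan: Runtime = 4 h/day × 28 days = 112 h
box fan: 0.085 kW × 112 h = 9.52 kWh
dehumidifier: Runtime = 8 h/week × 16 weeks = 128 h
dehumidifier: 0.53 kW × 128 h = 67.84 kWh
Total energy = 396.176 kWh
Cost = 396.176 × $0.10 = $39.62

$39.62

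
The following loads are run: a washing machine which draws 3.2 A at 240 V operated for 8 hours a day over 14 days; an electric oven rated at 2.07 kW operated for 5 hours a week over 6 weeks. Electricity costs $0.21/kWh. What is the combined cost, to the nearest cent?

$31.10

washing machine: Power = 3.2 A × 240 V = 768 W = 0.768 kW
washing machine: Runtime = 8 h/day × 14 days = 112 h
washing machine: 0.768 kW × 112 h = 86.016 kWh
electric oven: Runtime = 5 h/week × 6 weeks = 30 h
electric oven: 2.07 kW × 30 h = 62.1 kWh
Total energy = 148.116 kWh
Cost = 148.116 × $0.21 = $31.10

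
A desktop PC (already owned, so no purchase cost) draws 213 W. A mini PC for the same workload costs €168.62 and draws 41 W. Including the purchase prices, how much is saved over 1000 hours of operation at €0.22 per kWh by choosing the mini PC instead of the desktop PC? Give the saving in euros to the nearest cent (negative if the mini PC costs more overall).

desktop PC: €0.00 + (213/1000) kW × 1000 h × €0.22 = €0.00 + €46.86 = €46.86
mini PC: €168.62 + (41/1000) kW × 1000 h × €0.22 = €168.62 + €9.02 = €177.64
Saving = €46.86 − €177.64 = −€130.78

-€130.78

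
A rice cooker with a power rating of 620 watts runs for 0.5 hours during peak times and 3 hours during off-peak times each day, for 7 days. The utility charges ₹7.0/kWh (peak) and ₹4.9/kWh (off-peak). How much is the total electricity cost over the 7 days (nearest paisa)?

Peak energy = 0.62 kW × 0.5 h × 7 = 2.17 kWh
Off-peak energy = 0.62 kW × 3 h × 7 = 13.02 kWh
Cost = 2.17 × ₹7.0 + 13.02 × ₹4.9 = ₹15.19 + ₹63.798 = ₹78.99

₹78.99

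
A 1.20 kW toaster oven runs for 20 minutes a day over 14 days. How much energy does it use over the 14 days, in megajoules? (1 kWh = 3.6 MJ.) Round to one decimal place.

20.2 MJ

Runtime = 20 min × 14 = 280 min = 4.666666… h
Energy = 1.2 kW × 4.666666… h = 5.6 kWh
= 5.6 × 3.6 MJ = 20.2 MJ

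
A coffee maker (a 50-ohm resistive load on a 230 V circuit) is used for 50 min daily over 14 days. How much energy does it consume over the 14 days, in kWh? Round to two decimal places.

12.34 kWh

Power = V²/R = 230²/50 = 1058 W = 1.058 kW
Runtime = 50 min × 14 = 700 min = 11.666666… h
Energy = 1.058 kW × 11.666666… h = 12.343333… kWh ≈ 12.34 kWh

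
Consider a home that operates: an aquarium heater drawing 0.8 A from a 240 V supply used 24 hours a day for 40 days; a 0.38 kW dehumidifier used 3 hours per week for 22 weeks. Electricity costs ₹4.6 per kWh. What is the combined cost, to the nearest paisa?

₹963.24

aquarium heater: Power = 0.8 A × 240 V = 192 W = 0.192 kW
aquarium heater: Runtime = 24 h × 40 = 960 h
aquarium heater: 0.192 kW × 960 h = 184.32 kWh
dehumidifier: Runtime = 3 h/week × 22 weeks = 66 h
dehumidifier: 0.38 kW × 66 h = 25.08 kWh
Total energy = 209.4 kWh
Cost = 209.4 × ₹4.6 = ₹963.24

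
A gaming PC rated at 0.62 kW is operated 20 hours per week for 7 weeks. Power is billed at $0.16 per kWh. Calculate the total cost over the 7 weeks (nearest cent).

$13.89

Runtime = 20 h/week × 7 weeks = 140 h
Energy = 0.62 kW × 140 h = 86.8 kWh
Cost = 86.8 kWh × $0.16/kWh = $13.89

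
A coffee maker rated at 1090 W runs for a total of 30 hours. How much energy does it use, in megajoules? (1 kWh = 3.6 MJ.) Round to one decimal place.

117.7 MJ

Energy = 1.09 kW × 30 h = 32.7 kWh
= 32.7 × 3.6 MJ = 117.7 MJ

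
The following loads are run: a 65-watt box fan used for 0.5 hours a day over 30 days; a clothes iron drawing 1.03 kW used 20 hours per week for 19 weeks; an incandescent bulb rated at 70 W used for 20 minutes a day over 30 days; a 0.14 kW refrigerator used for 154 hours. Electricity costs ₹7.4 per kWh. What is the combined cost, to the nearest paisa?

box fan: Runtime = 0.5 h/day × 30 days = 15 h
box fan: 0.065 kW × 15 h = 0.975 kWh
clothes iron: Runtime = 20 h/week × 19 weeks = 380 h
clothes iron: 1.03 kW × 380 h = 391.4 kWh
incandescent bulb: Runtime = 20 min × 30 = 600 min = 10 h
incandescent bulb: 0.07 kW × 10 h = 0.7 kWh
refrigerator: 0.14 kW × 154 h = 21.56 kWh
Total energy = 414.635 kWh
Cost = 414.635 × ₹7.4 = ₹3068.30

₹3068.30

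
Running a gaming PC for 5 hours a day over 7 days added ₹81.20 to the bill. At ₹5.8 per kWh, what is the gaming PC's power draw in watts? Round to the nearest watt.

Energy = ₹81.20 ÷ ₹5.8/kWh = 14 kWh
Runtime = 5 h/day × 7 days = 35 h
Power = 14 kWh ÷ 35 h = 0.4 kW = 400 W

400 W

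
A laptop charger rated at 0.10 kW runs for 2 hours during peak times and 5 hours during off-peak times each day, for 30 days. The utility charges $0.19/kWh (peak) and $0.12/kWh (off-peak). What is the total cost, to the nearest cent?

Peak energy = 0.1 kW × 2 h × 30 = 6 kWh
Off-peak energy = 0.1 kW × 5 h × 30 = 15 kWh
Cost = 6 × $0.19 + 15 × $0.12 = $1.14 + $1.8 = $2.94

$2.94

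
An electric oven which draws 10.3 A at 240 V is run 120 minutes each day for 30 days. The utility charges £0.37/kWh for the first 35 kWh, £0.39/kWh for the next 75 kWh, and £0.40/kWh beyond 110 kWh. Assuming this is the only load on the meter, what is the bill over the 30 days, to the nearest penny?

Power = 10.3 A × 240 V = 2472 W = 2.472 kW
Runtime = 120 min × 30 = 3600 min = 60 h
Energy = 2.472 kW × 60 h = 148.32 kWh
Tier 1 (0–35 kWh): 35 × £0.37 = £12.95
Tier 2 (35–110 kWh): 75 × £0.39 = £29.25
Above 110 kWh: 38.32 × £0.40 = £15.328
Bill = £57.53

£57.53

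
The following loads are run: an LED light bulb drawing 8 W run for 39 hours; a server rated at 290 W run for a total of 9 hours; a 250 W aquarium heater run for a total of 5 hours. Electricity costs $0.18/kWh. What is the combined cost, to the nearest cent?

$0.75

LED light bulb: 0.008 kW × 39 h = 0.312 kWh
server: 0.29 kW × 9 h = 2.61 kWh
aquarium heater: 0.25 kW × 5 h = 1.25 kWh
Total energy = 4.172 kWh
Cost = 4.172 × $0.18 = $0.75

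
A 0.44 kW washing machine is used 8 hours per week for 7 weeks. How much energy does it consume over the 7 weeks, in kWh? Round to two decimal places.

Runtime = 8 h/week × 7 weeks = 56 h
Energy = 0.44 kW × 56 h = 24.64 kWh

24.64 kWh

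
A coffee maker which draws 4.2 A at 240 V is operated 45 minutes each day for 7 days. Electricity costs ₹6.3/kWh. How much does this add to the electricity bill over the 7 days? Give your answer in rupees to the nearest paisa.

Power = 4.2 A × 240 V = 1008 W = 1.008 kW
Runtime = 45 min × 7 = 315 min = 5.25 h
Energy = 1.008 kW × 5.25 h = 5.292 kWh
Cost = 5.292 kWh × ₹6.3/kWh = ₹33.34

₹33.34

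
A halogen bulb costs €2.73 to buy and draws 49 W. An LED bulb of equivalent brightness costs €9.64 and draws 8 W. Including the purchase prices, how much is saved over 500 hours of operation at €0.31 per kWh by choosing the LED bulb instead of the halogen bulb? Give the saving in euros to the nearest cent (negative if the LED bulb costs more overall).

-€0.56

halogen bulb: €2.73 + (49/1000) kW × 500 h × €0.31 = €2.73 + €7.595 = €10.325
LED bulb: €9.64 + (8/1000) kW × 500 h × €0.31 = €9.64 + €1.24 = €10.88
Saving = €10.325 − €10.88 = −€0.555 → -€0.56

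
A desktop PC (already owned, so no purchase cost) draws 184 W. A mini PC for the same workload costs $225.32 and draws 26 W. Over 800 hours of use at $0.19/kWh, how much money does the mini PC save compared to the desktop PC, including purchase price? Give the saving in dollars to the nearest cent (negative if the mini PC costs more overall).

-$201.30

desktop PC: $0.00 + (184/1000) kW × 800 h × $0.19 = $0.00 + $27.968 = $27.968
mini PC: $225.32 + (26/1000) kW × 800 h × $0.19 = $225.32 + $3.952 = $229.272
Saving = $27.968 − $229.272 = −$201.304 → -$201.30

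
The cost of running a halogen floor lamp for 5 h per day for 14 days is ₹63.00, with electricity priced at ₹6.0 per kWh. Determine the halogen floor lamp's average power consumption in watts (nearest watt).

150 W

Energy = ₹63.00 ÷ ₹6.0/kWh = 10.5 kWh
Runtime = 5 h/day × 14 days = 70 h
Power = 10.5 kWh ÷ 70 h = 0.15 kW = 150 W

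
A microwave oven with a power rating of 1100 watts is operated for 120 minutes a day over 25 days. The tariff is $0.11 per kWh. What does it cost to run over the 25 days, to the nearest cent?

$6.05

Runtime = 120 min × 25 = 3000 min = 50 h
Energy = 1.1 kW × 50 h = 55 kWh
Cost = 55 kWh × $0.11/kWh = $6.05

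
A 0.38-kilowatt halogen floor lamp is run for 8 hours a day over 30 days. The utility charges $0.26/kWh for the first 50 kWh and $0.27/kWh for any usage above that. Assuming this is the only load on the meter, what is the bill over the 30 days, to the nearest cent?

$24.12

Runtime = 8 h/day × 30 days = 240 h
Energy = 0.38 kW × 240 h = 91.2 kWh
Tier 1 (0–50 kWh): 50 × $0.26 = $13
Above 50 kWh: 41.2 × $0.27 = $11.124
Bill = $24.12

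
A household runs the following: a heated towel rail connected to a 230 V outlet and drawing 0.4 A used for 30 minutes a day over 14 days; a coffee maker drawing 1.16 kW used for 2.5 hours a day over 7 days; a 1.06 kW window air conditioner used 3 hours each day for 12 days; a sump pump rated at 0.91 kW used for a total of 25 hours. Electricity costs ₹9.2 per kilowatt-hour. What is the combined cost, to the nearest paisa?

₹753.06

heated towel rail: Power = 0.4 A × 230 V = 92 W = 0.092 kW
heated towel rail: Runtime = 30 min × 14 = 420 min = 7 h
heated towel rail: 0.092 kW × 7 h = 0.644 kWh
coffee maker: Runtime = 2.5 h/day × 7 days = 17.5 h
coffee maker: 1.16 kW × 17.5 h = 20.3 kWh
window air conditioner: Runtime = 3 h/day × 12 days = 36 h
window air conditioner: 1.06 kW × 36 h = 38.16 kWh
sump pump: 0.91 kW × 25 h = 22.75 kWh
Total energy = 81.854 kWh
Cost = 81.854 × ₹9.2 = ₹753.06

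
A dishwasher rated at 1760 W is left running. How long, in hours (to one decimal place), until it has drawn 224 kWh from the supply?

Hours = 224 kWh ÷ 1.76 kW = 127.3 h

127.3 h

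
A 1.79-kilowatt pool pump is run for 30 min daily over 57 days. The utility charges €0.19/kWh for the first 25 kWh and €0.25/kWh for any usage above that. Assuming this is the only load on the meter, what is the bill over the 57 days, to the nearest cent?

Runtime = 30 min × 57 = 1710 min = 28.5 h
Energy = 1.79 kW × 28.5 h = 51.015 kWh
Tier 1 (0–25 kWh): 25 × €0.19 = €4.75
Above 25 kWh: 26.015 × €0.25 = €6.50375
Bill = €11.25

€11.25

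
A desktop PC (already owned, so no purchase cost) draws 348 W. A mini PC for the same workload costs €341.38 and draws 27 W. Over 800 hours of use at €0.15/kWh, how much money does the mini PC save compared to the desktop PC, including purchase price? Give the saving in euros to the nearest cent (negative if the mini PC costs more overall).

-€302.86

desktop PC: €0.00 + (348/1000) kW × 800 h × €0.15 = €0.00 + €41.76 = €41.76
mini PC: €341.38 + (27/1000) kW × 800 h × €0.15 = €341.38 + €3.24 = €344.62
Saving = €41.76 − €344.62 = −€302.86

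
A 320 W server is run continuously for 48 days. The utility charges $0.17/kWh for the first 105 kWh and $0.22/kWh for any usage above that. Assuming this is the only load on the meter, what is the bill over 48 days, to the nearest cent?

Runtime = 24 h × 48 = 1152 h
Energy = 0.32 kW × 1152 h = 368.64 kWh
Tier 1 (0–105 kWh): 105 × $0.17 = $17.85
Above 105 kWh: 263.64 × $0.22 = $58.0008
Bill = $75.85

$75.85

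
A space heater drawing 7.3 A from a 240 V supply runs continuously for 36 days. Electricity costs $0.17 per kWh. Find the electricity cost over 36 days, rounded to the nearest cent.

$257.33

Power = 7.3 A × 240 V = 1752 W = 1.752 kW
Runtime = 24 h × 36 = 864 h
Energy = 1.752 kW × 864 h = 1513.728 kWh
Cost = 1513.728 kWh × $0.17/kWh = $257.33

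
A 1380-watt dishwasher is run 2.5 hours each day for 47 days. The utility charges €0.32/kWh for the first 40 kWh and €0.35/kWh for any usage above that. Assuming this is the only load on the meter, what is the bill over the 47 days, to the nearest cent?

Runtime = 2.5 h/day × 47 days = 117.5 h
Energy = 1.38 kW × 117.5 h = 162.15 kWh
Tier 1 (0–40 kWh): 40 × €0.32 = €12.8
Above 40 kWh: 122.15 × €0.35 = €42.7525
Bill = €55.55

€55.55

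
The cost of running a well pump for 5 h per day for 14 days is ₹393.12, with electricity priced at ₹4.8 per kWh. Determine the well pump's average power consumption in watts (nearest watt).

1170 W

Energy = ₹393.12 ÷ ₹4.8/kWh = 81.9 kWh
Runtime = 5 h/day × 14 days = 70 h
Power = 81.9 kWh ÷ 70 h = 1.17 kW = 1170 W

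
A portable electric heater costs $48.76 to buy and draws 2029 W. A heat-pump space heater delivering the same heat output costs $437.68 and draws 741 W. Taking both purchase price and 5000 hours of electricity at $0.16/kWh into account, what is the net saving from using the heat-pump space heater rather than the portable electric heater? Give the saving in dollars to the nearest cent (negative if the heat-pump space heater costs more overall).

portable electric heater: $48.76 + (2029/1000) kW × 5000 h × $0.16 = $48.76 + $1623.2 = $1671.96
heat-pump space heater: $437.68 + (741/1000) kW × 5000 h × $0.16 = $437.68 + $592.8 = $1030.48
Saving = $1671.96 − $1030.48 = $641.48

$641.48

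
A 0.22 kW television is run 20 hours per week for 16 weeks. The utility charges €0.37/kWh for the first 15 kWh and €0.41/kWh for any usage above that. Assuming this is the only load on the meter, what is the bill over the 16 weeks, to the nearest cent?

€28.26

Runtime = 20 h/week × 16 weeks = 320 h
Energy = 0.22 kW × 320 h = 70.4 kWh
Tier 1 (0–15 kWh): 15 × €0.37 = €5.55
Above 15 kWh: 55.4 × €0.41 = €22.714
Bill = €28.26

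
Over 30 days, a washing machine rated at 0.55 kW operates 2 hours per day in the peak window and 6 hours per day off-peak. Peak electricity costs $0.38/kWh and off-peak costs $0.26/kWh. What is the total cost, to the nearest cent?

$38.28

Peak energy = 0.55 kW × 2 h × 30 = 33 kWh
Off-peak energy = 0.55 kW × 6 h × 30 = 99 kWh
Cost = 33 × $0.38 + 99 × $0.26 = $12.54 + $25.74 = $38.28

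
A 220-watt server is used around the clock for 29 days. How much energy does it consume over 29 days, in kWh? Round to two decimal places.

Runtime = 24 h × 29 = 696 h
Energy = 0.22 kW × 696 h = 153.12 kWh

153.12 kWh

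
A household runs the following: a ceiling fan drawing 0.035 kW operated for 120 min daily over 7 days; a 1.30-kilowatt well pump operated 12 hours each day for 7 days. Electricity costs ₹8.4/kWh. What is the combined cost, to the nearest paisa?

ceiling fan: Runtime = 120 min × 7 = 840 min = 14 h
ceiling fan: 0.035 kW × 14 h = 0.49 kWh
well pump: Runtime = 12 h/day × 7 days = 84 h
well pump: 1.3 kW × 84 h = 109.2 kWh
Total energy = 109.69 kWh
Cost = 109.69 × ₹8.4 = ₹921.40

₹921.40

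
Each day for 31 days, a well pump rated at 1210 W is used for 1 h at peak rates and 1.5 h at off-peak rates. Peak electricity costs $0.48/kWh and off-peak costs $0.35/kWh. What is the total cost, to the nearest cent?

Peak energy = 1.21 kW × 1 h × 31 = 37.51 kWh
Off-peak energy = 1.21 kW × 1.5 h × 31 = 56.265 kWh
Cost = 37.51 × $0.48 + 56.265 × $0.35 = $18.0048 + $19.69275 = $37.70

$37.70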